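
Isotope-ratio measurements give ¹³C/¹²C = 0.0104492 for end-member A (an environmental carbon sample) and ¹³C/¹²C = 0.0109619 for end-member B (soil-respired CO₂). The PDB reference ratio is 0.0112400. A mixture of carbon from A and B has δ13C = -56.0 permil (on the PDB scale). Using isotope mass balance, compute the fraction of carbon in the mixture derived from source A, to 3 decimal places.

0.685

δ_A = (0.0104492/0.0112400 − 1)×1000 = (0.929644 − 1)×1000 = -70.356 permil
δ_B = (0.0109619/0.0112400 − 1)×1000 = (0.975258 − 1)×1000 = -24.742 permil
f_A = (δ_mix − δ_B)/(δ_A − δ_B) = (-56.0 − (-24.742))/(-70.356 − (-24.742))
f_A = -31.258 / -45.614 = 0.6853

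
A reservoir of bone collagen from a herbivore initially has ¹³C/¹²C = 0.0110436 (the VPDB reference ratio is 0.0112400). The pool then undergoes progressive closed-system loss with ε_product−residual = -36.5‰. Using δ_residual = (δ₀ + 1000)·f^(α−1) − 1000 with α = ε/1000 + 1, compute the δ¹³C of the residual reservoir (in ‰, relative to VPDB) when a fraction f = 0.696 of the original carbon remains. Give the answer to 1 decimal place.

δ₀ = (0.0110436/0.0112400 − 1)×1000 = (0.982527 − 1)×1000 = -17.473‰
α − 1 = ε/1000 = -0.0365
f^(α−1) = 0.696^(-0.0365) = 1.013316
δ_res = (-17.473 + 1000) × 1.013316 − 1000 = 995.610 − 1000 = -4.39‰

-4.4‰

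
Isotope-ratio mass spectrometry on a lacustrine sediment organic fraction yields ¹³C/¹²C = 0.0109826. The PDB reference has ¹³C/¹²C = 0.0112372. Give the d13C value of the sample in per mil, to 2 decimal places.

d13C = (R_sample / R_standard − 1) × 1000
R_sample / R_standard = 0.0109826 / 0.0112372 = 0.977343
d13C = (0.977343 − 1) × 1000 = -22.657 per mil

-22.66 per mil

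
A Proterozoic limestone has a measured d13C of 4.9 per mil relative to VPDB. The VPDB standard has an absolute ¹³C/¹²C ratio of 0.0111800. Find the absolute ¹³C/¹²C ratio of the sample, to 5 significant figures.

R_sample = R_standard × (d13C/1000 + 1)
R_sample = 0.0111800 × (4.9/1000 + 1) = 0.0111800 × 1.004900
R_sample = 0.0112348

0.011235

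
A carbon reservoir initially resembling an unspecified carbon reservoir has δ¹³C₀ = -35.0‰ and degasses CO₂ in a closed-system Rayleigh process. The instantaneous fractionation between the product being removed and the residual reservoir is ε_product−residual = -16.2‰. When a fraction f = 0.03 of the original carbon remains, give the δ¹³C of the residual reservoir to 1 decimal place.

21.4‰

Rayleigh residual: δ_res = (δ₀ + 1000)·f^(α−1) − 1000
α = ε/1000 + 1 = 0.98380, so α − 1 = -0.01620
f^(α−1) = 0.03^(-0.01620) = 1.058451
δ_res = (-35.0 + 1000) × 1.058451 − 1000 = 1021.405 − 1000 = 21.40‰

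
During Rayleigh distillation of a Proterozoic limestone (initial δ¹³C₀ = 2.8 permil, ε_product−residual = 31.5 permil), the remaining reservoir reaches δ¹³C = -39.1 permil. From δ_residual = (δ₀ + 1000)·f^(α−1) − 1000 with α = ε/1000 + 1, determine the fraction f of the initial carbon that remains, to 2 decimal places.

0.26

α − 1 = ε/1000 = 0.0315
(δ_res + 1000)/(δ₀ + 1000) = (-39.1 + 1000)/(2.8 + 1000) = 960.9/1002.8 = 0.958217
f = 0.958217^(1/0.0315) = exp(ln(0.958217)/0.0315) = exp(-0.04268/0.0315)
f = exp(-1.3550) = 0.2580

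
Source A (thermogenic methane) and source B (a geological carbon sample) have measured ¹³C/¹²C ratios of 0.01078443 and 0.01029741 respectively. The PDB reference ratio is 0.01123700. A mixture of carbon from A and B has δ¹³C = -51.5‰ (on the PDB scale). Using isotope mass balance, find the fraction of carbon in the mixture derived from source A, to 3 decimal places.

δ_A = (0.01078443/0.01123700 − 1)×1000 = (0.959725 − 1)×1000 = -40.275‰
δ_B = (0.01029741/0.01123700 − 1)×1000 = (0.916384 − 1)×1000 = -83.616‰
f_A = (δ_mix − δ_B)/(δ_A − δ_B) = (-51.5 − (-83.616))/(-40.275 − (-83.616))
f_A = 32.116 / 43.341 = 0.7410

0.741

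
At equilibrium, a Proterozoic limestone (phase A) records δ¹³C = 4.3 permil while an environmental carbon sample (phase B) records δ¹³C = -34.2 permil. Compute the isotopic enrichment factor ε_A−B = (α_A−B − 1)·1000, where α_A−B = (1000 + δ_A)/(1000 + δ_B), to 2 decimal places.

α_A−B = (1000 + 4.3) / (1000 + -34.2) = 1004.3 / 965.8 = 1.039863
ε_A−B = (1.039863 − 1) × 1000 = 39.863 permil
(The approximation ε ≈ δ_A − δ_B would give 38.5 permil.)

39.86 permil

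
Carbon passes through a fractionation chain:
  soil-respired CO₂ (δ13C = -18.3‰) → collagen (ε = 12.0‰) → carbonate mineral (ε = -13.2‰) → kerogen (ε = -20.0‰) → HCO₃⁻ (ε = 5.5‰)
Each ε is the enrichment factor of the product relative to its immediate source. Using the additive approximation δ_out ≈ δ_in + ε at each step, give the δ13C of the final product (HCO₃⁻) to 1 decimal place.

-34.0‰

step 1: δ ≈ -18.3 + (12.0) = -6.3‰
step 2: δ ≈ -6.3 + (-13.2) = -19.5‰
step 3: δ ≈ -19.5 + (-20.0) = -39.5‰
step 4: δ ≈ -39.5 + (5.5) = -34.0‰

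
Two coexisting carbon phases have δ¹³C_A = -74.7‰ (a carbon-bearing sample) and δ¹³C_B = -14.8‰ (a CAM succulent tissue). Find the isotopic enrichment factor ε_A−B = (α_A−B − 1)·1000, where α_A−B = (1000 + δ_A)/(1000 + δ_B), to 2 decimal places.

α_A−B = (1000 + -74.7) / (1000 + -14.8) = 925.3 / 985.2 = 0.939200
ε_A−B = (0.939200 − 1) × 1000 = -60.800‰
(The approximation ε ≈ δ_A − δ_B would give -59.9‰.)

-60.80‰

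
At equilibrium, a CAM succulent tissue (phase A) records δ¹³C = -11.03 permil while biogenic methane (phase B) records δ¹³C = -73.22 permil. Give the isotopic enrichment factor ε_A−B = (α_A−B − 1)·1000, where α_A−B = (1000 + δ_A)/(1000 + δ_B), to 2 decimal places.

α_A−B = (1000 + -11.03) / (1000 + -73.22) = 988.97 / 926.78 = 1.067103
ε_A−B = (1.067103 − 1) × 1000 = 67.103 permil
(The approximation ε ≈ δ_A − δ_B would give 62.19 permil.)

67.10 permil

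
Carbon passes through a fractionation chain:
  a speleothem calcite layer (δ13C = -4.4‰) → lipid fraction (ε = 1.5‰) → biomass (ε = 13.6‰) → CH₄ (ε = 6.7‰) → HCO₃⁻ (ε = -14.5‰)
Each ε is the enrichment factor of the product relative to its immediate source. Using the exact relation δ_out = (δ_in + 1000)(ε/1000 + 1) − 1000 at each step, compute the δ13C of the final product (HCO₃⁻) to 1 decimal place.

step 1: δ = (-4.40 + 1000)·(1.5/1000 + 1) − 1000 = -2.91‰
step 2: δ = (-2.91 + 1000)·(13.6/1000 + 1) − 1000 = 10.65‰
step 3: δ = (10.65 + 1000)·(6.7/1000 + 1) − 1000 = 17.43‰
step 4: δ = (17.43 + 1000)·(-14.5/1000 + 1) − 1000 = 2.67‰

2.7‰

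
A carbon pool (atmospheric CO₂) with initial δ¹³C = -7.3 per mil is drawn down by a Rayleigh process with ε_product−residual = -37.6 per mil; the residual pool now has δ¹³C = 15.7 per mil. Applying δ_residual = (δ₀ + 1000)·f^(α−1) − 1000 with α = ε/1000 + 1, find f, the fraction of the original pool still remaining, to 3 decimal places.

0.544

α − 1 = ε/1000 = -0.0376
(δ_res + 1000)/(δ₀ + 1000) = (15.7 + 1000)/(-7.3 + 1000) = 1015.7/992.7 = 1.023169
f = 1.023169^(1/-0.0376) = exp(ln(1.023169)/-0.0376) = exp(0.02290/-0.0376)
f = exp(-0.6092) = 0.5438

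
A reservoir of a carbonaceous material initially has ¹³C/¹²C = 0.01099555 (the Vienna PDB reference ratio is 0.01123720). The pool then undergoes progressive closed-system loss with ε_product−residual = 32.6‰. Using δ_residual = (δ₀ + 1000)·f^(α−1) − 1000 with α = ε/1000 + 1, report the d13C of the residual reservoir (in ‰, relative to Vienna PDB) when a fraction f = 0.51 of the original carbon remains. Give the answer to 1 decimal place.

δ₀ = (0.01099555/0.01123720 − 1)×1000 = (0.978496 − 1)×1000 = -21.504‰
α − 1 = ε/1000 = 0.0326
f^(α−1) = 0.51^(0.0326) = 0.978288
δ_res = (-21.504 + 1000) × 0.978288 − 1000 = 957.251 − 1000 = -42.75‰

-42.7‰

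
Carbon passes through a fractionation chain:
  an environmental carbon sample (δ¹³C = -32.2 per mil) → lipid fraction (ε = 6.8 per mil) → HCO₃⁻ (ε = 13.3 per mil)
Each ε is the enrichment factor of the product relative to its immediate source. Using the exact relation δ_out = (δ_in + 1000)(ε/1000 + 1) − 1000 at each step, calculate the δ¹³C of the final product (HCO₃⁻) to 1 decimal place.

-12.7 per mil

step 1: δ = (-32.20 + 1000)·(6.8/1000 + 1) − 1000 = -25.62 per mil
step 2: δ = (-25.62 + 1000)·(13.3/1000 + 1) − 1000 = -12.66 per mil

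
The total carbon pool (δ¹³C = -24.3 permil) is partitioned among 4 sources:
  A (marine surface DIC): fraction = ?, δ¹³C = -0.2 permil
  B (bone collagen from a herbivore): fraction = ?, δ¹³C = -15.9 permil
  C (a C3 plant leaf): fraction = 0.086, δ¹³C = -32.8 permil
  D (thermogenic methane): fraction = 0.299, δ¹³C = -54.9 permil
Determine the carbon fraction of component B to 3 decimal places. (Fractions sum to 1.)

0.315

Let f_B and f_A be the unknown fractions; fractions sum to 1 so f_B + f_A = 0.615.
Mass balance: Σ fᵢ·δᵢ = δ_bulk ⇒ f_B·(-15.9) + f_A·(-0.2) = -24.3 − (-19.236) = -5.064
Substitute f_A = 0.615 − f_B:
f_B·(-15.9 − -0.2) = -5.064 − 0.615×(-0.2) = -4.941
f_B = -4.941 / -15.7 = 0.3147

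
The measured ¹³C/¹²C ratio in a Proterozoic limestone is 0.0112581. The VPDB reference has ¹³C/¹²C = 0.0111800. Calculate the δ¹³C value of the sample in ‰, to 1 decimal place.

δ¹³C = (R_sample / R_standard − 1) × 1000
R_sample / R_standard = 0.0112581 / 0.0111800 = 1.006986
δ¹³C = (1.006986 − 1) × 1000 = 6.99‰

7.0‰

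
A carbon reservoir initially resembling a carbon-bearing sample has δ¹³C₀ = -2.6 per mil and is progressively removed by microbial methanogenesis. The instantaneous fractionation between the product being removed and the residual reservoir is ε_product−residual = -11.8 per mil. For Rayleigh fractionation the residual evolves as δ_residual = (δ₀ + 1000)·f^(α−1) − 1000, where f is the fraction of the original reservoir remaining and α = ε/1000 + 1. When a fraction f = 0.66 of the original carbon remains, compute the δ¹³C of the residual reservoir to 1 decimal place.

Rayleigh residual: δ_res = (δ₀ + 1000)·f^(α−1) − 1000
α = ε/1000 + 1 = 0.98820, so α − 1 = -0.01180
f^(α−1) = 0.66^(-0.01180) = 1.004915
δ_res = (-2.6 + 1000) × 1.004915 − 1000 = 1002.302 − 1000 = 2.30 per mil

2.3 per mil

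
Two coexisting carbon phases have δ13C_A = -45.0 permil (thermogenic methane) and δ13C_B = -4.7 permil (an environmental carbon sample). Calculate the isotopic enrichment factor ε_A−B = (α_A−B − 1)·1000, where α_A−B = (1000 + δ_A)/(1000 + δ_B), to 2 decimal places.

-40.49 permil

α_A−B = (1000 + -45.0) / (1000 + -4.7) = 955.0 / 995.3 = 0.959510
ε_A−B = (0.959510 − 1) × 1000 = -40.490 permil
(The approximation ε ≈ δ_A − δ_B would give -40.3 permil.)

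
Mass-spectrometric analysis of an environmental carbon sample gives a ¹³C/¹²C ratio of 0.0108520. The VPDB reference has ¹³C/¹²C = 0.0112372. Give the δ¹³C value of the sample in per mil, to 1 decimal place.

-34.3 per mil

δ¹³C = (R_sample / R_standard − 1) × 1000
R_sample / R_standard = 0.0108520 / 0.0112372 = 0.965721
δ¹³C = (0.965721 − 1) × 1000 = -34.28 per mil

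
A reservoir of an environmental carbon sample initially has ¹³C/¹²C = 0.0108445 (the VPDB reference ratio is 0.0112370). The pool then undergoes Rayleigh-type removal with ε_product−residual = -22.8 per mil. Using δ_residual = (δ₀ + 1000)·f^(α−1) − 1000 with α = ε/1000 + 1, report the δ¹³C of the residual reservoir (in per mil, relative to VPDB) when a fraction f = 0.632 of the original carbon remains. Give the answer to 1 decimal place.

δ₀ = (0.0108445/0.0112370 − 1)×1000 = (0.965071 − 1)×1000 = -34.929 per mil
α − 1 = ε/1000 = -0.0228
f^(α−1) = 0.632^(-0.0228) = 1.010517
δ_res = (-34.929 + 1000) × 1.010517 − 1000 = 975.220 − 1000 = -24.78 per mil

-24.8 per mil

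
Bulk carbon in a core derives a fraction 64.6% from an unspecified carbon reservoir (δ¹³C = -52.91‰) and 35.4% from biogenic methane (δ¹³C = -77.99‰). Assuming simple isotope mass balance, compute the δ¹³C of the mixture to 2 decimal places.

δ_mix = f_A·δ_A + f_B·δ_B
δ_mix = 0.646 × (-52.91) + 0.354 × (-77.99)
δ_mix = -34.180 + -27.608 = -61.788‰

-61.79‰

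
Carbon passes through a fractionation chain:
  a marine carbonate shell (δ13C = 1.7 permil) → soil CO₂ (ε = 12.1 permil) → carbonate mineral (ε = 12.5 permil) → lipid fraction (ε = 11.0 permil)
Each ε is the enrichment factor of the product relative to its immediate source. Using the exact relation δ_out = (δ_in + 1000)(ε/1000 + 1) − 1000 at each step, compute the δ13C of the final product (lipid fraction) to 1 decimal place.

step 1: δ = (1.70 + 1000)·(12.1/1000 + 1) − 1000 = 13.82 permil
step 2: δ = (13.82 + 1000)·(12.5/1000 + 1) − 1000 = 26.49 permil
step 3: δ = (26.49 + 1000)·(11.0/1000 + 1) − 1000 = 37.78 permil

37.8 permil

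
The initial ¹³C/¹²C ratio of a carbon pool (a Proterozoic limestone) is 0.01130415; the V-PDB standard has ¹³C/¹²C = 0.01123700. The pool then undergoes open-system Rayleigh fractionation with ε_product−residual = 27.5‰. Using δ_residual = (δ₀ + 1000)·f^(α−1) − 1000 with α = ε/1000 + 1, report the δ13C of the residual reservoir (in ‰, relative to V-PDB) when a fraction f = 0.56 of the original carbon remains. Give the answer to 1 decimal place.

δ₀ = (0.01130415/0.01123700 − 1)×1000 = (1.005976 − 1)×1000 = 5.976‰
α − 1 = ε/1000 = 0.0275
f^(α−1) = 0.56^(0.0275) = 0.984181
δ_res = (5.976 + 1000) × 0.984181 − 1000 = 990.063 − 1000 = -9.94‰

-9.9‰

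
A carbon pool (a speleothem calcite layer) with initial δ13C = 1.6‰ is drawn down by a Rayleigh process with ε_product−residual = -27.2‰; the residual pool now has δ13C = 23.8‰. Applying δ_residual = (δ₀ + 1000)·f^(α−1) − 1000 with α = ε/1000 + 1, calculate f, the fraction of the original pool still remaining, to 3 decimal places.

α − 1 = ε/1000 = -0.0272
(δ_res + 1000)/(δ₀ + 1000) = (23.8 + 1000)/(1.6 + 1000) = 1023.8/1001.6 = 1.022165
f = 1.022165^(1/-0.0272) = exp(ln(1.022165)/-0.0272) = exp(0.02192/-0.0272)
f = exp(-0.8060) = 0.4467

0.447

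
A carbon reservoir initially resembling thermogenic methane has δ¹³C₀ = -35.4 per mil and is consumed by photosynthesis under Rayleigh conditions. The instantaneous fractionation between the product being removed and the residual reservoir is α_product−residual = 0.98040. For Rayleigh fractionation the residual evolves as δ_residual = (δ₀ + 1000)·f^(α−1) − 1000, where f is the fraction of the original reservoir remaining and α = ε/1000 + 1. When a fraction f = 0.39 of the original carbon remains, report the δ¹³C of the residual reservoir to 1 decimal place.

-17.4 per mil

Rayleigh residual: δ_res = (δ₀ + 1000)·f^(α−1) − 1000
α − 1 = -0.01960
f^(α−1) = 0.39^(-0.01960) = 1.018627
δ_res = (-35.4 + 1000) × 1.018627 − 1000 = 982.567 − 1000 = -17.43 per mil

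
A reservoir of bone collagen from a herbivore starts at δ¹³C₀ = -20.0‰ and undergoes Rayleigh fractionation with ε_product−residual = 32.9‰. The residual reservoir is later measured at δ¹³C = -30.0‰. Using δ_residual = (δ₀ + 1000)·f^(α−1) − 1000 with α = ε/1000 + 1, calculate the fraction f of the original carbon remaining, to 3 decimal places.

α − 1 = ε/1000 = 0.0329
(δ_res + 1000)/(δ₀ + 1000) = (-30.0 + 1000)/(-20.0 + 1000) = 970.0/980.0 = 0.989796
f = 0.989796^(1/0.0329) = exp(ln(0.989796)/0.0329) = exp(-0.01026/0.0329)
f = exp(-0.3117) = 0.7322

0.732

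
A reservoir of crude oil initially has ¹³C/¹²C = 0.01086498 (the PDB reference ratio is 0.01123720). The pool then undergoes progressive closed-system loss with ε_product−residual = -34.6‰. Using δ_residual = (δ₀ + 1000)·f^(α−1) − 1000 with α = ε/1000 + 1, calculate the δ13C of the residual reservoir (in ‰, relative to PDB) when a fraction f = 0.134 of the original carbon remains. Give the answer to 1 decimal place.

36.5‰

δ₀ = (0.01086498/0.01123720 − 1)×1000 = (0.966876 − 1)×1000 = -33.124‰
α − 1 = ε/1000 = -0.0346
f^(α−1) = 0.134^(-0.0346) = 1.072018
δ_res = (-33.124 + 1000) × 1.072018 − 1000 = 1036.509 − 1000 = 36.51‰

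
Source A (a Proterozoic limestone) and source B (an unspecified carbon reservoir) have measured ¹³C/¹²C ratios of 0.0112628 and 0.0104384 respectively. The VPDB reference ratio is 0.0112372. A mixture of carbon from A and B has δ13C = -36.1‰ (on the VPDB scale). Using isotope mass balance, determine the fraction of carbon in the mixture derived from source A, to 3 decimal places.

0.477

δ_A = (0.0112628/0.0112372 − 1)×1000 = (1.002278 − 1)×1000 = 2.278‰
δ_B = (0.0104384/0.0112372 − 1)×1000 = (0.928915 − 1)×1000 = -71.085‰
f_A = (δ_mix − δ_B)/(δ_A − δ_B) = (-36.1 − (-71.085))/(2.278 − (-71.085))
f_A = 34.985 / 73.363 = 0.4769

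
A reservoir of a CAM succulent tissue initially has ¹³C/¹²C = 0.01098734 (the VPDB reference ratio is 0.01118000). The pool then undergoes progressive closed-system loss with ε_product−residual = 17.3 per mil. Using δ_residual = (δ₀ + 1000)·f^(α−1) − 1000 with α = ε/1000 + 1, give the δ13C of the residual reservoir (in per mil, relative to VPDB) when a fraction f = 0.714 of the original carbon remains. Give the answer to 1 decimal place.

δ₀ = (0.01098734/0.01118000 − 1)×1000 = (0.982767 − 1)×1000 = -17.233 per mil
α − 1 = ε/1000 = 0.0173
f^(α−1) = 0.714^(0.0173) = 0.994189
δ_res = (-17.233 + 1000) × 0.994189 − 1000 = 977.057 − 1000 = -22.94 per mil

-22.9 per mil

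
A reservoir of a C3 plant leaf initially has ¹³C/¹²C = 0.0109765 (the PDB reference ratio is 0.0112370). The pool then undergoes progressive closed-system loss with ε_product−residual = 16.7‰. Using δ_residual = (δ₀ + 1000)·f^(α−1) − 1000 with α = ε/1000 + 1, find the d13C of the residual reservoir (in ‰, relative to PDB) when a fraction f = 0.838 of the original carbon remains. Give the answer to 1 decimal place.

δ₀ = (0.0109765/0.0112370 − 1)×1000 = (0.976818 − 1)×1000 = -23.182‰
α − 1 = ε/1000 = 0.0167
f^(α−1) = 0.838^(0.0167) = 0.997053
δ_res = (-23.182 + 1000) × 0.997053 − 1000 = 973.939 − 1000 = -26.06‰

-26.1‰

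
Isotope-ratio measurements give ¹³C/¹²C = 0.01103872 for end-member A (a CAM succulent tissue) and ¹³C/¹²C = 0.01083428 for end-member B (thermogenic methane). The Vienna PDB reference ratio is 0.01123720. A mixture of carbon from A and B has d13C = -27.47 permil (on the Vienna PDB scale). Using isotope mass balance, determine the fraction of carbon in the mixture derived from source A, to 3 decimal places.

0.461

δ_A = (0.01103872/0.01123720 − 1)×1000 = (0.982337 − 1)×1000 = -17.663 permil
δ_B = (0.01083428/0.01123720 − 1)×1000 = (0.964144 − 1)×1000 = -35.856 permil
f_A = (δ_mix − δ_B)/(δ_A − δ_B) = (-27.47 − (-35.856))/(-17.663 − (-35.856))
f_A = 8.386 / 18.193 = 0.4609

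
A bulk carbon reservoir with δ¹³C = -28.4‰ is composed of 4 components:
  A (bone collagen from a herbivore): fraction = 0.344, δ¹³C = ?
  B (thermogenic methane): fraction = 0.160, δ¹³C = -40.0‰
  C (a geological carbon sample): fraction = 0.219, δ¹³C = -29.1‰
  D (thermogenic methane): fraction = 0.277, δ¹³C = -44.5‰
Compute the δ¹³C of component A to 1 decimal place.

-9.6‰

Isotope mass balance: δ_bulk = Σ fᵢ·δᵢ.
-28.4 = 0.344×δ_A + 0.160×(-40.0) + 0.219×(-29.1) + 0.277×(-44.5)
0.344·δ_A = -28.4 − (-25.099) = -3.301
δ_A = -3.301 / 0.344 = -9.59‰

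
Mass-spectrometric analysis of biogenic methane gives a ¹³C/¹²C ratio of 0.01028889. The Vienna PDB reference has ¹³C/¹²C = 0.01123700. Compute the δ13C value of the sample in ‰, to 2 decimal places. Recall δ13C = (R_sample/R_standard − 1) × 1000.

δ13C = (R_sample / R_standard − 1) × 1000
R_sample / R_standard = 0.01028889 / 0.01123700 = 0.915626
δ13C = (0.915626 − 1) × 1000 = -84.374‰

-84.37‰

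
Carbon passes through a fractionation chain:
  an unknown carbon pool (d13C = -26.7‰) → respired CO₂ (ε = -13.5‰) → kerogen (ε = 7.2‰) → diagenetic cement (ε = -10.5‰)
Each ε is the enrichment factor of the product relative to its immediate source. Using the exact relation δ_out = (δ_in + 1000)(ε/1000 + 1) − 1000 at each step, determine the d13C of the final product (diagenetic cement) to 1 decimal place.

-43.1‰

step 1: δ = (-26.70 + 1000)·(-13.5/1000 + 1) − 1000 = -39.84‰
step 2: δ = (-39.84 + 1000)·(7.2/1000 + 1) − 1000 = -32.93‰
step 3: δ = (-32.93 + 1000)·(-10.5/1000 + 1) − 1000 = -43.08‰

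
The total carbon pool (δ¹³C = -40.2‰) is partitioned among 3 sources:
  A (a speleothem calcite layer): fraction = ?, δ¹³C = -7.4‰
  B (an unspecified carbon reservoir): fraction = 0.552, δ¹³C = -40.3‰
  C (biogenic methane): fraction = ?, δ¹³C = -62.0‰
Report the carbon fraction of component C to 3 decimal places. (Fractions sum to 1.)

0.268

Let f_C and f_A be the unknown fractions; fractions sum to 1 so f_C + f_A = 0.448.
Mass balance: Σ fᵢ·δᵢ = δ_bulk ⇒ f_C·(-62.0) + f_A·(-7.4) = -40.2 − (-22.246) = -17.954
Substitute f_A = 0.448 − f_C:
f_C·(-62.0 − -7.4) = -17.954 − 0.448×(-7.4) = -14.639
f_C = -14.639 / -54.6 = 0.2681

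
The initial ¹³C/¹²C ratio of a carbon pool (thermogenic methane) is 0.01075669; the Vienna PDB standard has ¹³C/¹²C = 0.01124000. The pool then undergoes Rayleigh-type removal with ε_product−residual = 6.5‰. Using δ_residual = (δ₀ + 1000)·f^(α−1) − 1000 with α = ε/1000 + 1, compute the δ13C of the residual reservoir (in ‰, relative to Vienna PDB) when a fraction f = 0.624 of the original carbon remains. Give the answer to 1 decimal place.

δ₀ = (0.01075669/0.01124000 − 1)×1000 = (0.957001 − 1)×1000 = -42.999‰
α − 1 = ε/1000 = 0.0065
f^(α−1) = 0.624^(0.0065) = 0.996939
δ_res = (-42.999 + 1000) × 0.996939 − 1000 = 954.072 − 1000 = -45.93‰

-45.9‰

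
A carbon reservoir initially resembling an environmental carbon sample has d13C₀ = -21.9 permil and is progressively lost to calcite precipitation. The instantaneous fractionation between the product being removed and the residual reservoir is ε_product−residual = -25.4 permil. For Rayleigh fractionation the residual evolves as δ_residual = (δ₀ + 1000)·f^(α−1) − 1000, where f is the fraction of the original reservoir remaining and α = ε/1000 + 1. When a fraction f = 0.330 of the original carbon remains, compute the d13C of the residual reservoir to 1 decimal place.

6.0 permil

Rayleigh residual: δ_res = (δ₀ + 1000)·f^(α−1) − 1000
α = ε/1000 + 1 = 0.97460, so α − 1 = -0.02540
f^(α−1) = 0.330^(-0.02540) = 1.028560
δ_res = (-21.9 + 1000) × 1.028560 − 1000 = 1006.035 − 1000 = 6.03 permil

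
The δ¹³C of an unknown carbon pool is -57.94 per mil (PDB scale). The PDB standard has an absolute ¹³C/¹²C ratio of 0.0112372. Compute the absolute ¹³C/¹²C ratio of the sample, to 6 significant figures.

0.0105861

R_sample = R_standard × (δ¹³C/1000 + 1)
R_sample = 0.0112372 × (-57.94/1000 + 1) = 0.0112372 × 0.942060
R_sample = 0.0105861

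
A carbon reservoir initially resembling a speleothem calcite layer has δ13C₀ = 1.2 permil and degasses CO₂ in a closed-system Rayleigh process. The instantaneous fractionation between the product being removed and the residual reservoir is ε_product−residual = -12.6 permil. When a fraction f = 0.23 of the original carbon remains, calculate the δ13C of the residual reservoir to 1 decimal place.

Rayleigh residual: δ_res = (δ₀ + 1000)·f^(α−1) − 1000
α = ε/1000 + 1 = 0.98740, so α − 1 = -0.01260
f^(α−1) = 0.23^(-0.01260) = 1.018690
δ_res = (1.2 + 1000) × 1.018690 − 1000 = 1019.913 − 1000 = 19.91 permil

19.9 permil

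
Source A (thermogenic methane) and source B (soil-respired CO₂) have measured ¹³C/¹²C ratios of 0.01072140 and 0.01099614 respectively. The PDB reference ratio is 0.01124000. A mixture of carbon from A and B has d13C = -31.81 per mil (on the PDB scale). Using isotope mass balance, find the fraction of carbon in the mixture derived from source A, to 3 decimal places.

0.414

δ_A = (0.01072140/0.01124000 − 1)×1000 = (0.953861 − 1)×1000 = -46.139 per mil
δ_B = (0.01099614/0.01124000 − 1)×1000 = (0.978304 − 1)×1000 = -21.696 per mil
f_A = (δ_mix − δ_B)/(δ_A − δ_B) = (-31.81 − (-21.696))/(-46.139 − (-21.696))
f_A = -10.114 / -24.443 = 0.4138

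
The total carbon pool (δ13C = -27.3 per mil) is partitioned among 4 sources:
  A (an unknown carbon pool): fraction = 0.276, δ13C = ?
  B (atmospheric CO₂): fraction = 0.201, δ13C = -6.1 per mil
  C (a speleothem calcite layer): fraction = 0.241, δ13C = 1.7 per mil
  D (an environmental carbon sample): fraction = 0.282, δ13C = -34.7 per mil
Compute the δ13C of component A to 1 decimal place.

Isotope mass balance: δ_bulk = Σ fᵢ·δᵢ.
-27.3 = 0.276×δ_A + 0.201×(-6.1) + 0.241×(1.7) + 0.282×(-34.7)
0.276·δ_A = -27.3 − (-10.602) = -16.698
δ_A = -16.698 / 0.276 = -60.50 per mil

-60.5 per mil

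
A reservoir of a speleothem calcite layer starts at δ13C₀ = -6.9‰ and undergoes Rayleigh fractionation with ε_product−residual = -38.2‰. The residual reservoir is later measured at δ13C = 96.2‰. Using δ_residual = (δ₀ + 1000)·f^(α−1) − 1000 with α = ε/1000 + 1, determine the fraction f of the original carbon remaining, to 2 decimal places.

α − 1 = ε/1000 = -0.0382
(δ_res + 1000)/(δ₀ + 1000) = (96.2 + 1000)/(-6.9 + 1000) = 1096.2/993.1 = 1.103816
f = 1.103816^(1/-0.0382) = exp(ln(1.103816)/-0.0382) = exp(0.09877/-0.0382)
f = exp(-2.5857) = 0.0753

0.08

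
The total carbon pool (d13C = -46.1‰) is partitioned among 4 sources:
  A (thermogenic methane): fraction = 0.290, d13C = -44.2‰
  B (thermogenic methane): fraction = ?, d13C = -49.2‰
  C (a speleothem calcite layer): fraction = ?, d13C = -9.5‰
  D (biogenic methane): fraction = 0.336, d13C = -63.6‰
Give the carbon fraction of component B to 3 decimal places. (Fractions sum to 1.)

Let f_B and f_C be the unknown fractions; fractions sum to 1 so f_B + f_C = 0.374.
Mass balance: Σ fᵢ·δᵢ = δ_bulk ⇒ f_B·(-49.2) + f_C·(-9.5) = -46.1 − (-34.188) = -11.912
Substitute f_C = 0.374 − f_B:
f_B·(-49.2 − -9.5) = -11.912 − 0.374×(-9.5) = -8.359
f_B = -8.359 / -39.7 = 0.2106

0.211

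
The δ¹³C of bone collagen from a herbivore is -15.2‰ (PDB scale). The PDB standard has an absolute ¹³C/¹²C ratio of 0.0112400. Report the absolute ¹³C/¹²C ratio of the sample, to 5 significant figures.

R_sample = R_standard × (δ¹³C/1000 + 1)
R_sample = 0.0112400 × (-15.2/1000 + 1) = 0.0112400 × 0.984800
R_sample = 0.0110692

0.011069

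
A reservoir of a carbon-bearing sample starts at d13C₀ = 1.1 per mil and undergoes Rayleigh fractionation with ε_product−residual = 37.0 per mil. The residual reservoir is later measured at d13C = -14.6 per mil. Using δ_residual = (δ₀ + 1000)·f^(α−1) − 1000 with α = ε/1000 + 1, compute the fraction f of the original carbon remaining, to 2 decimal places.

α − 1 = ε/1000 = 0.0370
(δ_res + 1000)/(δ₀ + 1000) = (-14.6 + 1000)/(1.1 + 1000) = 985.4/1001.1 = 0.984317
f = 0.984317^(1/0.0370) = exp(ln(0.984317)/0.0370) = exp(-0.01581/0.0370)
f = exp(-0.4272) = 0.6523

0.65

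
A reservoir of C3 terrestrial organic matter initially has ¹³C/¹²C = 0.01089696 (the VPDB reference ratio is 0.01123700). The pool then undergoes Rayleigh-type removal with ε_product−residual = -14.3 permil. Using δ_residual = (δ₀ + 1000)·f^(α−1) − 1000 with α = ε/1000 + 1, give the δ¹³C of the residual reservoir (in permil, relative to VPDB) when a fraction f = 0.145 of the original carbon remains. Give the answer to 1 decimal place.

-3.1 permil

δ₀ = (0.01089696/0.01123700 − 1)×1000 = (0.969739 − 1)×1000 = -30.261 permil
α − 1 = ε/1000 = -0.0143
f^(α−1) = 0.145^(-0.0143) = 1.027998
δ_res = (-30.261 + 1000) × 1.027998 − 1000 = 996.890 − 1000 = -3.11 permil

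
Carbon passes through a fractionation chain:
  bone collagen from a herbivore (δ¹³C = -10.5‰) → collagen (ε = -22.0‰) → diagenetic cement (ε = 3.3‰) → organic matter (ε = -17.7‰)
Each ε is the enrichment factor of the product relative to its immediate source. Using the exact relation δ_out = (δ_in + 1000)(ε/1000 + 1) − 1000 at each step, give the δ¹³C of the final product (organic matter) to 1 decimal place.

step 1: δ = (-10.50 + 1000)·(-22.0/1000 + 1) − 1000 = -32.27‰
step 2: δ = (-32.27 + 1000)·(3.3/1000 + 1) − 1000 = -29.08‰
step 3: δ = (-29.08 + 1000)·(-17.7/1000 + 1) − 1000 = -46.26‰

-46.3‰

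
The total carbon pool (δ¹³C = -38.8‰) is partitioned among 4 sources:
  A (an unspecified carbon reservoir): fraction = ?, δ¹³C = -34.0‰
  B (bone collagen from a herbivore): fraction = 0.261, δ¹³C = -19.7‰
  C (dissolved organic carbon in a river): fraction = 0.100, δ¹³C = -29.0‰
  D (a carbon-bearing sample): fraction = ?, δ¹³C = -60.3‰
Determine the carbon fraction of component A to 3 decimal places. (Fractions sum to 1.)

0.296

Let f_A and f_D be the unknown fractions; fractions sum to 1 so f_A + f_D = 0.639.
Mass balance: Σ fᵢ·δᵢ = δ_bulk ⇒ f_A·(-34.0) + f_D·(-60.3) = -38.8 − (-8.042) = -30.758
Substitute f_D = 0.639 − f_A:
f_A·(-34.0 − -60.3) = -30.758 − 0.639×(-60.3) = 7.773
f_A = 7.773 / 26.3 = 0.2956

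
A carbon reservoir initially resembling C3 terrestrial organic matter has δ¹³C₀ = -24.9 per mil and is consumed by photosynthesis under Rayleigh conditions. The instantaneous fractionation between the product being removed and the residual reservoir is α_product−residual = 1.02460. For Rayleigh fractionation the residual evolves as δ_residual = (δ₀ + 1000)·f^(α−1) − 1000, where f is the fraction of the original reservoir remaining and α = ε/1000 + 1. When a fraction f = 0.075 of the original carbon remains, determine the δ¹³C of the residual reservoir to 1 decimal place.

Rayleigh residual: δ_res = (δ₀ + 1000)·f^(α−1) − 1000
α − 1 = 0.02460
f^(α−1) = 0.075^(0.02460) = 0.938267
δ_res = (-24.9 + 1000) × 0.938267 − 1000 = 914.904 − 1000 = -85.10 per mil

-85.1 per mil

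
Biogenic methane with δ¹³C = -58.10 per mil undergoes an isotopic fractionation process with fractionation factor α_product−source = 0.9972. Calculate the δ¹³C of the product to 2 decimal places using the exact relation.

δ_product = (δ_source + 1000)·α − 1000
δ_product = (-58.10 + 1000) × 0.9972 − 1000
δ_product = 939.263 − 1000 = -60.737 per mil

-60.74 per mil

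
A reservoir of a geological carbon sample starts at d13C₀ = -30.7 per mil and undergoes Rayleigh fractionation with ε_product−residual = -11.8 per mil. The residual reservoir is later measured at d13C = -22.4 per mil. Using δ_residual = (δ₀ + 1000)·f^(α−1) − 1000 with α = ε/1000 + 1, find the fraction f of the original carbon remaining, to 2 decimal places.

α − 1 = ε/1000 = -0.0118
(δ_res + 1000)/(δ₀ + 1000) = (-22.4 + 1000)/(-30.7 + 1000) = 977.6/969.3 = 1.008563
f = 1.008563^(1/-0.0118) = exp(ln(1.008563)/-0.0118) = exp(0.00853/-0.0118)
f = exp(-0.7226) = 0.4855

0.49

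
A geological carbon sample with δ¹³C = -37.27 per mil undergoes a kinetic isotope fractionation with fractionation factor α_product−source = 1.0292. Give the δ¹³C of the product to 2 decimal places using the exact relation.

-9.16 per mil

δ_product = (δ_source + 1000)·α − 1000
δ_product = (-37.27 + 1000) × 1.0292 − 1000
δ_product = 990.842 − 1000 = -9.158 per mil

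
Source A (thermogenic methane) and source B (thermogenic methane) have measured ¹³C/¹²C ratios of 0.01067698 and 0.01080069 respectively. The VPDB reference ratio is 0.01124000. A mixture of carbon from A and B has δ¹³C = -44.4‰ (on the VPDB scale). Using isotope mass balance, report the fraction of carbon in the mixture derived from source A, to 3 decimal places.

δ_A = (0.01067698/0.01124000 − 1)×1000 = (0.949909 − 1)×1000 = -50.091‰
δ_B = (0.01080069/0.01124000 − 1)×1000 = (0.960915 − 1)×1000 = -39.085‰
f_A = (δ_mix − δ_B)/(δ_A − δ_B) = (-44.4 − (-39.085))/(-50.091 − (-39.085))
f_A = -5.315 / -11.006 = 0.4830

0.483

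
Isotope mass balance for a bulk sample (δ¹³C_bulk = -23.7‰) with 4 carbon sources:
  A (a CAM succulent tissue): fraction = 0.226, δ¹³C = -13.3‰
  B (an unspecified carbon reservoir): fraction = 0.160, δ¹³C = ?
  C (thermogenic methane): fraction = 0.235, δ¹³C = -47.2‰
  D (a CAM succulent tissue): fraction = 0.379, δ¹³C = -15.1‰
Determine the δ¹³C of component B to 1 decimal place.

Isotope mass balance: δ_bulk = Σ fᵢ·δᵢ.
-23.7 = 0.226×(-13.3) + 0.160×δ_B + 0.235×(-47.2) + 0.379×(-15.1)
0.160·δ_B = -23.7 − (-19.821) = -3.879
δ_B = -3.879 / 0.160 = -24.25‰

-24.2‰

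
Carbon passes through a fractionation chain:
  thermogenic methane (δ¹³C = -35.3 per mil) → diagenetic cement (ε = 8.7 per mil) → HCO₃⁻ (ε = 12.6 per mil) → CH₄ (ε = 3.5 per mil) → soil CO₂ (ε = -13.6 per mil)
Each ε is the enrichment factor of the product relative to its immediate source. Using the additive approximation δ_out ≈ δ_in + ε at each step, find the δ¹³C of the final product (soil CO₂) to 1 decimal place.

step 1: δ ≈ -35.3 + (8.7) = -26.6 per mil
step 2: δ ≈ -26.6 + (12.6) = -14.0 per mil
step 3: δ ≈ -14.0 + (3.5) = -10.5 per mil
step 4: δ ≈ -10.5 + (-13.6) = -24.1 per mil

-24.1 per mil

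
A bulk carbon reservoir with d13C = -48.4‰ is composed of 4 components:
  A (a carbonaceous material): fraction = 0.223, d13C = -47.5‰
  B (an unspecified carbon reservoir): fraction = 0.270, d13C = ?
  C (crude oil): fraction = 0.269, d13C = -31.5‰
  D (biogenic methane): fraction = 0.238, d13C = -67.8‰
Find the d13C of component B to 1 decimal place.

Isotope mass balance: δ_bulk = Σ fᵢ·δᵢ.
-48.4 = 0.223×(-47.5) + 0.270×δ_B + 0.269×(-31.5) + 0.238×(-67.8)
0.270·δ_B = -48.4 − (-35.202) = -13.198
δ_B = -13.198 / 0.270 = -48.88‰

-48.9‰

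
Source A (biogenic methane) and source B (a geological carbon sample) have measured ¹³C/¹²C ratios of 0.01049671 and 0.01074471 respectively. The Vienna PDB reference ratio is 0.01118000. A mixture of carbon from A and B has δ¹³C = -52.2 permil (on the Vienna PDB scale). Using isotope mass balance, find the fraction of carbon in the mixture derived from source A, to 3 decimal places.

δ_A = (0.01049671/0.01118000 − 1)×1000 = (0.938883 − 1)×1000 = -61.117 permil
δ_B = (0.01074471/0.01118000 − 1)×1000 = (0.961065 − 1)×1000 = -38.935 permil
f_A = (δ_mix − δ_B)/(δ_A − δ_B) = (-52.2 − (-38.935))/(-61.117 − (-38.935))
f_A = -13.265 / -22.182 = 0.5980

0.598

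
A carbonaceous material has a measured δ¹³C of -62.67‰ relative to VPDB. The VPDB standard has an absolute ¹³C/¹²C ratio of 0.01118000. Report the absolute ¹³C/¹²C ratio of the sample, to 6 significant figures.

R_sample = R_standard × (δ¹³C/1000 + 1)
R_sample = 0.01118000 × (-62.67/1000 + 1) = 0.01118000 × 0.937330
R_sample = 0.0104793

0.0104793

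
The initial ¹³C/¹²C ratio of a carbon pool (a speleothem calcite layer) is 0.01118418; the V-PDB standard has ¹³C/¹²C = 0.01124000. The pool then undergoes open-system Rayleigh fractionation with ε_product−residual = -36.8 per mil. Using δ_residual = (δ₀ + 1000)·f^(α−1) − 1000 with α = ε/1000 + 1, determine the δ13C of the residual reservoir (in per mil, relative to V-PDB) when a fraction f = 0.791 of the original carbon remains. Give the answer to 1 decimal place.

3.7 per mil

δ₀ = (0.01118418/0.01124000 − 1)×1000 = (0.995034 − 1)×1000 = -4.966 per mil
α − 1 = ε/1000 = -0.0368
f^(α−1) = 0.791^(-0.0368) = 1.008665
δ_res = (-4.966 + 1000) × 1.008665 − 1000 = 1003.656 − 1000 = 3.66 per mil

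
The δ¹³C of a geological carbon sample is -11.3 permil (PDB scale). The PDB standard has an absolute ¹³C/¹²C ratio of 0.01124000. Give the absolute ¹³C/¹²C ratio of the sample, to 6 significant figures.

0.0111130

R_sample = R_standard × (δ¹³C/1000 + 1)
R_sample = 0.01124000 × (-11.3/1000 + 1) = 0.01124000 × 0.988700
R_sample = 0.0111130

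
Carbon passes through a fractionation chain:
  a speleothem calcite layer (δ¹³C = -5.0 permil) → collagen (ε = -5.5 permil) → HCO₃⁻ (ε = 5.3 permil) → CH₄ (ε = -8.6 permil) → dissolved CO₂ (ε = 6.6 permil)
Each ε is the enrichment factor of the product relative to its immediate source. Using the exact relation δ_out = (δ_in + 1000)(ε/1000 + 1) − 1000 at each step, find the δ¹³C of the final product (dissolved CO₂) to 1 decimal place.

step 1: δ = (-5.00 + 1000)·(-5.5/1000 + 1) − 1000 = -10.47 permil
step 2: δ = (-10.47 + 1000)·(5.3/1000 + 1) − 1000 = -5.23 permil
step 3: δ = (-5.23 + 1000)·(-8.6/1000 + 1) − 1000 = -13.78 permil
step 4: δ = (-13.78 + 1000)·(6.6/1000 + 1) − 1000 = -7.27 permil

-7.3 permil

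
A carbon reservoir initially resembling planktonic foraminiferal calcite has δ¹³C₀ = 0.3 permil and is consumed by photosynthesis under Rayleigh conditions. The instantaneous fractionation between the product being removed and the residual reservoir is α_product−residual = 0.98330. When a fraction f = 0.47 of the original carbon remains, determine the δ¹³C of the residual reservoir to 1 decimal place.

13.0 permil

Rayleigh residual: δ_res = (δ₀ + 1000)·f^(α−1) − 1000
α − 1 = -0.01670
f^(α−1) = 0.47^(-0.01670) = 1.012689
δ_res = (0.3 + 1000) × 1.012689 − 1000 = 1012.993 − 1000 = 12.99 permil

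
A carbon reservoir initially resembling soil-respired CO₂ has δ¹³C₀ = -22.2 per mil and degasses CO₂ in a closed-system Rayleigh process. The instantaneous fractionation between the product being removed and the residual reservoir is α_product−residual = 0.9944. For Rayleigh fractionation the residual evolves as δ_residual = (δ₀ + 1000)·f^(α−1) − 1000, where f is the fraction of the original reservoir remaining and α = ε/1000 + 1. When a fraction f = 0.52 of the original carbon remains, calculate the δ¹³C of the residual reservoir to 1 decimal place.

Rayleigh residual: δ_res = (δ₀ + 1000)·f^(α−1) − 1000
α − 1 = -0.00560
f^(α−1) = 0.52^(-0.00560) = 1.003669
δ_res = (-22.2 + 1000) × 1.003669 − 1000 = 981.387 − 1000 = -18.61 per mil

-18.6 per mil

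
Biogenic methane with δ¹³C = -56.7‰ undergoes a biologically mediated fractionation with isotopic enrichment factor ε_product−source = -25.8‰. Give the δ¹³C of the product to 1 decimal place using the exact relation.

Exactly, δ_product = (δ_source + 1000)·(ε/1000 + 1) − 1000.
δ_product = (-56.7 + 1000) × (-25.8/1000 + 1) − 1000
δ_product = -81.04‰

-81.0‰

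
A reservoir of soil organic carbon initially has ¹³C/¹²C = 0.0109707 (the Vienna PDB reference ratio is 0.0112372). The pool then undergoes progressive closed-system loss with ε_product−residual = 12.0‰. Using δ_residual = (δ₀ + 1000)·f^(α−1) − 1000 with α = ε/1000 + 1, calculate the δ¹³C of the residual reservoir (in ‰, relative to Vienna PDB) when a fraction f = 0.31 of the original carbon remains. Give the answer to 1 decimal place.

δ₀ = (0.0109707/0.0112372 − 1)×1000 = (0.976284 − 1)×1000 = -23.716‰
α − 1 = ε/1000 = 0.0120
f^(α−1) = 0.31^(0.0120) = 0.986044
δ_res = (-23.716 + 1000) × 0.986044 − 1000 = 962.659 − 1000 = -37.34‰

-37.3‰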